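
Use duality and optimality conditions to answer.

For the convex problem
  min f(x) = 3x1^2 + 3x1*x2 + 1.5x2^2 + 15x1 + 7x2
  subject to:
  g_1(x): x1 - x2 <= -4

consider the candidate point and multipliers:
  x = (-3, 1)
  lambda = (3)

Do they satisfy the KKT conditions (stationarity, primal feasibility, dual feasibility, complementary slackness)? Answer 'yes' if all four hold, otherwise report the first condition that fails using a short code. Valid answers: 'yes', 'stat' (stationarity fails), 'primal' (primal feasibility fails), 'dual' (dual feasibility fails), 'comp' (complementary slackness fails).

Gradient of f: grad f(x) = Q x + c = (0, 1)
Constraint values g_i(x) = a_i^T x - b_i:
  g_1((-3, 1)) = 0
Stationarity residual: grad f(x) + sum_i lambda_i a_i = (3, -2)
  -> stationarity FAILS
Primal feasibility (all g_i <= 0): OK
Dual feasibility (all lambda_i >= 0): OK
Complementary slackness (lambda_i * g_i(x) = 0 for all i): OK

Verdict: the first failing condition is stationarity -> stat.

stat


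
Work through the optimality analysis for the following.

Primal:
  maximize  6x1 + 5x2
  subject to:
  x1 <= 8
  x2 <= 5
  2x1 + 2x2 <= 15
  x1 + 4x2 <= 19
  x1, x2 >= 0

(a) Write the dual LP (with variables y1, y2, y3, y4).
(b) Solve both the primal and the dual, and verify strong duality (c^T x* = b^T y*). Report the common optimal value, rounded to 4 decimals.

The standard primal-dual pair for 'max c^T x s.t. A x <= b, x >= 0' is:
  Dual:  min b^T y  s.t.  A^T y >= c,  y >= 0.

So the dual LP is:
  minimize  8y1 + 5y2 + 15y3 + 19y4
  subject to:
    y1 + 2y3 + y4 >= 6
    y2 + 2y3 + 4y4 >= 5
    y1, y2, y3, y4 >= 0

Solving the primal: x* = (7.5, 0).
  primal value c^T x* = 45.
Solving the dual: y* = (0, 0, 3, 0).
  dual value b^T y* = 45.
Strong duality: c^T x* = b^T y*. Confirmed.

45


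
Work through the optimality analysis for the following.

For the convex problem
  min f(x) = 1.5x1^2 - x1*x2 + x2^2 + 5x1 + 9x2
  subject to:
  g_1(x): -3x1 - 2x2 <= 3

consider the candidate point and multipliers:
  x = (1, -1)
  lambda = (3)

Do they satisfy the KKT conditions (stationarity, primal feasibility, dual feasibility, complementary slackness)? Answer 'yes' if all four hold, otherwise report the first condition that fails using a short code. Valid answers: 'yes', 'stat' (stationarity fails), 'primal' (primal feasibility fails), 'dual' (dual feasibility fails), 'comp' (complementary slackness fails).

Gradient of f: grad f(x) = Q x + c = (9, 6)
Constraint values g_i(x) = a_i^T x - b_i:
  g_1((1, -1)) = -4
Stationarity residual: grad f(x) + sum_i lambda_i a_i = (0, 0)
  -> stationarity OK
Primal feasibility (all g_i <= 0): OK
Dual feasibility (all lambda_i >= 0): OK
Complementary slackness (lambda_i * g_i(x) = 0 for all i): FAILS

Verdict: the first failing condition is complementary_slackness -> comp.

comp


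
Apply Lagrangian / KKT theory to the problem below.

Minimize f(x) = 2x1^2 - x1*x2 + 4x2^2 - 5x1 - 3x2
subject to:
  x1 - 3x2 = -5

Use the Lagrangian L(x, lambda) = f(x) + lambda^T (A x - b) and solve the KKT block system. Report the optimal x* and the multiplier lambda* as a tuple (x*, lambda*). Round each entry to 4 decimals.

Form the Lagrangian:
  L(x, lambda) = (1/2) x^T Q x + c^T x + lambda^T (A x - b)
Stationarity (grad_x L = 0): Q x + c + A^T lambda = 0.
Primal feasibility: A x = b.

This gives the KKT block system:
  [ Q   A^T ] [ x     ]   [-c ]
  [ A    0  ] [ lambda ] = [ b ]

Solving the linear system:
  x*      = (0.7632, 1.9211)
  lambda* = (3.8684)
  f(x*)   = 4.8816

x* = (0.7632, 1.9211), lambda* = (3.8684)


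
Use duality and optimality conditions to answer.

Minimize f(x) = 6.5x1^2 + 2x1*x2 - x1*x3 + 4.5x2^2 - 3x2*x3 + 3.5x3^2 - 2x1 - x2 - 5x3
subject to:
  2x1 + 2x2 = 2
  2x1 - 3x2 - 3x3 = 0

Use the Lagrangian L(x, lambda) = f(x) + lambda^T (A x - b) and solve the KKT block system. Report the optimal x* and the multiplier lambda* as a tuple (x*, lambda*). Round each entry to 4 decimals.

Form the Lagrangian:
  L(x, lambda) = (1/2) x^T Q x + c^T x + lambda^T (A x - b)
Stationarity (grad_x L = 0): Q x + c + A^T lambda = 0.
Primal feasibility: A x = b.

This gives the KKT block system:
  [ Q   A^T ] [ x     ]   [-c ]
  [ A    0  ] [ lambda ] = [ b ]

Solving the linear system:
  x*      = (0.7935, 0.2065, 0.3224)
  lambda* = (-2.8174, -1.3854)
  f(x*)   = 1.1146

x* = (0.7935, 0.2065, 0.3224), lambda* = (-2.8174, -1.3854)


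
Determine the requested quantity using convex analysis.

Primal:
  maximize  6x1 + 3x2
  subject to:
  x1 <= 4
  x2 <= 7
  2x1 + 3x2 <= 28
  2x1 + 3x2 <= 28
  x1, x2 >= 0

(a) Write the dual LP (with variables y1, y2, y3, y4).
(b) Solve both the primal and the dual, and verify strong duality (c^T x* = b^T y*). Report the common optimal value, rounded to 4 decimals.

The standard primal-dual pair for 'max c^T x s.t. A x <= b, x >= 0' is:
  Dual:  min b^T y  s.t.  A^T y >= c,  y >= 0.

So the dual LP is:
  minimize  4y1 + 7y2 + 28y3 + 28y4
  subject to:
    y1 + 2y3 + 2y4 >= 6
    y2 + 3y3 + 3y4 >= 3
    y1, y2, y3, y4 >= 0

Solving the primal: x* = (4, 6.6667).
  primal value c^T x* = 44.
Solving the dual: y* = (4, 0, 1, 0).
  dual value b^T y* = 44.
Strong duality: c^T x* = b^T y*. Confirmed.

44


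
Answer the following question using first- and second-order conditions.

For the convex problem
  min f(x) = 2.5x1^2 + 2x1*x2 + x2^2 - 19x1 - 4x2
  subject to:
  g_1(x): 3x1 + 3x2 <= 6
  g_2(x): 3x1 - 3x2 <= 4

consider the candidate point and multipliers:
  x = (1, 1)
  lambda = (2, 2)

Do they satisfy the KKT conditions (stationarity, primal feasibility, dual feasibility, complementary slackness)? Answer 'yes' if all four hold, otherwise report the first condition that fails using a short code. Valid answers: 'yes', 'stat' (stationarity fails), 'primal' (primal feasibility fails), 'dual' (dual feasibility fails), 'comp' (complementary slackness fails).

Gradient of f: grad f(x) = Q x + c = (-12, 0)
Constraint values g_i(x) = a_i^T x - b_i:
  g_1((1, 1)) = 0
  g_2((1, 1)) = -4
Stationarity residual: grad f(x) + sum_i lambda_i a_i = (0, 0)
  -> stationarity OK
Primal feasibility (all g_i <= 0): OK
Dual feasibility (all lambda_i >= 0): OK
Complementary slackness (lambda_i * g_i(x) = 0 for all i): FAILS

Verdict: the first failing condition is complementary_slackness -> comp.

comp


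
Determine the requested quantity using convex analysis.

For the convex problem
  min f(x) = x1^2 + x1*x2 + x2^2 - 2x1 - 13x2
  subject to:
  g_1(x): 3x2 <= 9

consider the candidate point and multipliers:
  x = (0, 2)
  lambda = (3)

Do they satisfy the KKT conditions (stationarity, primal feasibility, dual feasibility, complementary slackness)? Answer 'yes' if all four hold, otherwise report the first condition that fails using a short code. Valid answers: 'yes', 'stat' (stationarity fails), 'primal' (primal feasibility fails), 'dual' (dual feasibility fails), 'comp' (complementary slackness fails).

Gradient of f: grad f(x) = Q x + c = (0, -9)
Constraint values g_i(x) = a_i^T x - b_i:
  g_1((0, 2)) = -3
Stationarity residual: grad f(x) + sum_i lambda_i a_i = (0, 0)
  -> stationarity OK
Primal feasibility (all g_i <= 0): OK
Dual feasibility (all lambda_i >= 0): OK
Complementary slackness (lambda_i * g_i(x) = 0 for all i): FAILS

Verdict: the first failing condition is complementary_slackness -> comp.

comp


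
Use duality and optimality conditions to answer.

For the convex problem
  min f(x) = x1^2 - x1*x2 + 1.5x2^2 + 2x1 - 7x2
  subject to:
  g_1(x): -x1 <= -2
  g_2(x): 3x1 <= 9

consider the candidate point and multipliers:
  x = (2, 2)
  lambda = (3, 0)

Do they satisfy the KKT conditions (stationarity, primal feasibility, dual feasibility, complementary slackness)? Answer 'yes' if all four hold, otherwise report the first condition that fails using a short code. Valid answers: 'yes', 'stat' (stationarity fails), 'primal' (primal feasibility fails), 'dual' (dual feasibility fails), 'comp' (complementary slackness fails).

Gradient of f: grad f(x) = Q x + c = (4, -3)
Constraint values g_i(x) = a_i^T x - b_i:
  g_1((2, 2)) = 0
  g_2((2, 2)) = -3
Stationarity residual: grad f(x) + sum_i lambda_i a_i = (1, -3)
  -> stationarity FAILS
Primal feasibility (all g_i <= 0): OK
Dual feasibility (all lambda_i >= 0): OK
Complementary slackness (lambda_i * g_i(x) = 0 for all i): OK

Verdict: the first failing condition is stationarity -> stat.

stat


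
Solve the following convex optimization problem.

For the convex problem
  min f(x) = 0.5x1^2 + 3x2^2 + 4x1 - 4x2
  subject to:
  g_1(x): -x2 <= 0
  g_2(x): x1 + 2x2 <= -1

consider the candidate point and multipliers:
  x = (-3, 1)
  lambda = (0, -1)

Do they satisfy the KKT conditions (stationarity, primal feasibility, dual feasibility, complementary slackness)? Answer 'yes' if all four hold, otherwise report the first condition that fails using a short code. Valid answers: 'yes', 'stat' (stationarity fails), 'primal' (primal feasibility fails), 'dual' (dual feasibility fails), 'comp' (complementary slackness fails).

Gradient of f: grad f(x) = Q x + c = (1, 2)
Constraint values g_i(x) = a_i^T x - b_i:
  g_1((-3, 1)) = -1
  g_2((-3, 1)) = 0
Stationarity residual: grad f(x) + sum_i lambda_i a_i = (0, 0)
  -> stationarity OK
Primal feasibility (all g_i <= 0): OK
Dual feasibility (all lambda_i >= 0): FAILS
Complementary slackness (lambda_i * g_i(x) = 0 for all i): OK

Verdict: the first failing condition is dual_feasibility -> dual.

dual


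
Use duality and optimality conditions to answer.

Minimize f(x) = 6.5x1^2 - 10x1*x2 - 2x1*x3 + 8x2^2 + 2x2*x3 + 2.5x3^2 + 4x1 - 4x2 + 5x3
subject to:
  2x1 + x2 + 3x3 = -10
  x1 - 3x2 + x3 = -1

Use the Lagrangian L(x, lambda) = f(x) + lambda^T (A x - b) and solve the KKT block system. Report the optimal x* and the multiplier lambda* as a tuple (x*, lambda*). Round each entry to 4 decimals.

Form the Lagrangian:
  L(x, lambda) = (1/2) x^T Q x + c^T x + lambda^T (A x - b)
Stationarity (grad_x L = 0): Q x + c + A^T lambda = 0.
Primal feasibility: A x = b.

This gives the KKT block system:
  [ Q   A^T ] [ x     ]   [-c ]
  [ A    0  ] [ lambda ] = [ b ]

Solving the linear system:
  x*      = (-1.4501, -0.845, -2.0849)
  lambda* = (1.9833, -1.7353)
  f(x*)   = 2.6262

x* = (-1.4501, -0.845, -2.0849), lambda* = (1.9833, -1.7353)


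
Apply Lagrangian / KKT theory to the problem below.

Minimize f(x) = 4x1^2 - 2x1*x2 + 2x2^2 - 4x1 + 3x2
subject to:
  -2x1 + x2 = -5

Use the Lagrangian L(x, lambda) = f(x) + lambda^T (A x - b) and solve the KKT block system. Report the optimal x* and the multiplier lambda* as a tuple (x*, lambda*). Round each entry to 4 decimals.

Form the Lagrangian:
  L(x, lambda) = (1/2) x^T Q x + c^T x + lambda^T (A x - b)
Stationarity (grad_x L = 0): Q x + c + A^T lambda = 0.
Primal feasibility: A x = b.

This gives the KKT block system:
  [ Q   A^T ] [ x     ]   [-c ]
  [ A    0  ] [ lambda ] = [ b ]

Solving the linear system:
  x*      = (1.75, -1.5)
  lambda* = (6.5)
  f(x*)   = 10.5

x* = (1.75, -1.5), lambda* = (6.5)


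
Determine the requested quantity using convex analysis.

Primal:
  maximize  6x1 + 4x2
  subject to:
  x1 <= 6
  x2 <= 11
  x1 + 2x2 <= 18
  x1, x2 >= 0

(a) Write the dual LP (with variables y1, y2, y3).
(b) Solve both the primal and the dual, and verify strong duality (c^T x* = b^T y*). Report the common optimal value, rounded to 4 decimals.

The standard primal-dual pair for 'max c^T x s.t. A x <= b, x >= 0' is:
  Dual:  min b^T y  s.t.  A^T y >= c,  y >= 0.

So the dual LP is:
  minimize  6y1 + 11y2 + 18y3
  subject to:
    y1 + y3 >= 6
    y2 + 2y3 >= 4
    y1, y2, y3 >= 0

Solving the primal: x* = (6, 6).
  primal value c^T x* = 60.
Solving the dual: y* = (4, 0, 2).
  dual value b^T y* = 60.
Strong duality: c^T x* = b^T y*. Confirmed.

60


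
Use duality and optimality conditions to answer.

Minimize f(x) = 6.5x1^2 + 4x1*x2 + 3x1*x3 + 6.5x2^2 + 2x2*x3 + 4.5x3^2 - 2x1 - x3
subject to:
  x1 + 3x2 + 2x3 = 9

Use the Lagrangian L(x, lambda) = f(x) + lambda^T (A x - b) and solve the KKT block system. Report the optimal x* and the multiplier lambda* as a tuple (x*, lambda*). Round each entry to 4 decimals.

Form the Lagrangian:
  L(x, lambda) = (1/2) x^T Q x + c^T x + lambda^T (A x - b)
Stationarity (grad_x L = 0): Q x + c + A^T lambda = 0.
Primal feasibility: A x = b.

This gives the KKT block system:
  [ Q   A^T ] [ x     ]   [-c ]
  [ A    0  ] [ lambda ] = [ b ]

Solving the linear system:
  x*      = (-0.1273, 1.8686, 1.7608)
  lambda* = (-9.1012)
  f(x*)   = 40.2024

x* = (-0.1273, 1.8686, 1.7608), lambda* = (-9.1012)


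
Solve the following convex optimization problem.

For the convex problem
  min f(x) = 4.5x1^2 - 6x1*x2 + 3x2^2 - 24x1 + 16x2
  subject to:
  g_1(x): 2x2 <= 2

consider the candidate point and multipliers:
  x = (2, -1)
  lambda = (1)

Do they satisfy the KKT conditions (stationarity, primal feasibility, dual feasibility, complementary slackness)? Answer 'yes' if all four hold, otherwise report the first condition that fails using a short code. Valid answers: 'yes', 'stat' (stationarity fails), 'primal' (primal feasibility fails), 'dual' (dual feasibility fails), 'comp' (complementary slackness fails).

Gradient of f: grad f(x) = Q x + c = (0, -2)
Constraint values g_i(x) = a_i^T x - b_i:
  g_1((2, -1)) = -4
Stationarity residual: grad f(x) + sum_i lambda_i a_i = (0, 0)
  -> stationarity OK
Primal feasibility (all g_i <= 0): OK
Dual feasibility (all lambda_i >= 0): OK
Complementary slackness (lambda_i * g_i(x) = 0 for all i): FAILS

Verdict: the first failing condition is complementary_slackness -> comp.

comp


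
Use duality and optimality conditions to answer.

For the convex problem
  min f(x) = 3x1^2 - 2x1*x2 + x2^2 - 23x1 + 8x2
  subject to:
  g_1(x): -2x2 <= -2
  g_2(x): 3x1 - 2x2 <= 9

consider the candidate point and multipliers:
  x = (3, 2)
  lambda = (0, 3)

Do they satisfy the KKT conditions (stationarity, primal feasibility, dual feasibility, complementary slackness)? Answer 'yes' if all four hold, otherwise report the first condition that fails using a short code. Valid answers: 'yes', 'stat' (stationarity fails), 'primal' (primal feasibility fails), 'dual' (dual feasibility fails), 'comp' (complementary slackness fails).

Gradient of f: grad f(x) = Q x + c = (-9, 6)
Constraint values g_i(x) = a_i^T x - b_i:
  g_1((3, 2)) = -2
  g_2((3, 2)) = -4
Stationarity residual: grad f(x) + sum_i lambda_i a_i = (0, 0)
  -> stationarity OK
Primal feasibility (all g_i <= 0): OK
Dual feasibility (all lambda_i >= 0): OK
Complementary slackness (lambda_i * g_i(x) = 0 for all i): FAILS

Verdict: the first failing condition is complementary_slackness -> comp.

comp


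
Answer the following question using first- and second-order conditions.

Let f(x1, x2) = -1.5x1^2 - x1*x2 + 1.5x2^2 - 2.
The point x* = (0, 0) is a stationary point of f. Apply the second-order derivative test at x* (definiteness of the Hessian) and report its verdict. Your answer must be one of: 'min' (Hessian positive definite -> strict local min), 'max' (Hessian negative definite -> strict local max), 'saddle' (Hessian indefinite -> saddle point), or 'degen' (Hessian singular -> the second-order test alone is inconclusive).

Compute the Hessian H = grad^2 f:
  H = [[-3, -1], [-1, 3]]
Verify stationarity: grad f(x*) = H x* + g = (0, 0).
Eigenvalues of H: -3.1623, 3.1623.
Eigenvalues have mixed signs, so H is indefinite -> x* is a saddle point.

saddle


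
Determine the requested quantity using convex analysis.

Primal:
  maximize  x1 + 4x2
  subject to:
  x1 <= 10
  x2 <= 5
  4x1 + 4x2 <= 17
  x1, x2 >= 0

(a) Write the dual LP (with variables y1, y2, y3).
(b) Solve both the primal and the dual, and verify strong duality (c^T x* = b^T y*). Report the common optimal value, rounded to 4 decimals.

The standard primal-dual pair for 'max c^T x s.t. A x <= b, x >= 0' is:
  Dual:  min b^T y  s.t.  A^T y >= c,  y >= 0.

So the dual LP is:
  minimize  10y1 + 5y2 + 17y3
  subject to:
    y1 + 4y3 >= 1
    y2 + 4y3 >= 4
    y1, y2, y3 >= 0

Solving the primal: x* = (0, 4.25).
  primal value c^T x* = 17.
Solving the dual: y* = (0, 0, 1).
  dual value b^T y* = 17.
Strong duality: c^T x* = b^T y*. Confirmed.

17


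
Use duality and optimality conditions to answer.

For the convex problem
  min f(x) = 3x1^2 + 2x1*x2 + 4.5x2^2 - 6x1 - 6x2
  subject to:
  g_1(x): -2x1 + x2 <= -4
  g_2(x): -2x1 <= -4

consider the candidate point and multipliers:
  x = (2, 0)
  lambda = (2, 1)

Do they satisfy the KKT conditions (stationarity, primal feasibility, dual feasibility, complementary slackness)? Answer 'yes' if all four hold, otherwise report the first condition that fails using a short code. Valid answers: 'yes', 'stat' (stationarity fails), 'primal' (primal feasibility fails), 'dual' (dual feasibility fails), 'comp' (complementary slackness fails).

Gradient of f: grad f(x) = Q x + c = (6, -2)
Constraint values g_i(x) = a_i^T x - b_i:
  g_1((2, 0)) = 0
  g_2((2, 0)) = 0
Stationarity residual: grad f(x) + sum_i lambda_i a_i = (0, 0)
  -> stationarity OK
Primal feasibility (all g_i <= 0): OK
Dual feasibility (all lambda_i >= 0): OK
Complementary slackness (lambda_i * g_i(x) = 0 for all i): OK

Verdict: yes, KKT holds.

yes


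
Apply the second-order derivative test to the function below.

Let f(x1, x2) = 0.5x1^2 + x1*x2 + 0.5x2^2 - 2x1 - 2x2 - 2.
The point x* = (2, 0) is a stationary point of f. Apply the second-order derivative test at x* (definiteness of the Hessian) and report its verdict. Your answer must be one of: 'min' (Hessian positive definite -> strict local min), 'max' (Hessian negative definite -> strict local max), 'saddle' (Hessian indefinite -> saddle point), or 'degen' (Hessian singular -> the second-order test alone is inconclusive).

Compute the Hessian H = grad^2 f:
  H = [[1, 1], [1, 1]]
Verify stationarity: grad f(x*) = H x* + g = (0, 0).
Eigenvalues of H: 0, 2.
H has a zero eigenvalue (singular; positive semidefinite but not definite), so H is neither positive definite, negative definite, nor indefinite. The second-order test alone is inconclusive -> degen.
(Indeed, f is constant along the null direction of H through x*, so x* is not a strict local extremum.)

degen


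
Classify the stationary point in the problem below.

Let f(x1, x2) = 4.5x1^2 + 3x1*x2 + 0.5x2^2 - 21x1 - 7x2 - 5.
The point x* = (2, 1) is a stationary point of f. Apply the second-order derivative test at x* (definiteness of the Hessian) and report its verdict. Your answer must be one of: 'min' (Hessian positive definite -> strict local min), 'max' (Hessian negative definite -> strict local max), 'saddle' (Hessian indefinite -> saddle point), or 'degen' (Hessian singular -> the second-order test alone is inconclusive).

Compute the Hessian H = grad^2 f:
  H = [[9, 3], [3, 1]]
Verify stationarity: grad f(x*) = H x* + g = (0, 0).
Eigenvalues of H: 0, 10.
H has a zero eigenvalue (singular; positive semidefinite but not definite), so H is neither positive definite, negative definite, nor indefinite. The second-order test alone is inconclusive -> degen.
(Indeed, f is constant along the null direction of H through x*, so x* is not a strict local extremum.)

degen


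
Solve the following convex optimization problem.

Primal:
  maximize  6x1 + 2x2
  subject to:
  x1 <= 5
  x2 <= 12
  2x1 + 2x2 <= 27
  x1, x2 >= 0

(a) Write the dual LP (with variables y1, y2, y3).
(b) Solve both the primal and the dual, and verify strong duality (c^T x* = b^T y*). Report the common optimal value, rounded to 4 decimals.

The standard primal-dual pair for 'max c^T x s.t. A x <= b, x >= 0' is:
  Dual:  min b^T y  s.t.  A^T y >= c,  y >= 0.

So the dual LP is:
  minimize  5y1 + 12y2 + 27y3
  subject to:
    y1 + 2y3 >= 6
    y2 + 2y3 >= 2
    y1, y2, y3 >= 0

Solving the primal: x* = (5, 8.5).
  primal value c^T x* = 47.
Solving the dual: y* = (4, 0, 1).
  dual value b^T y* = 47.
Strong duality: c^T x* = b^T y*. Confirmed.

47


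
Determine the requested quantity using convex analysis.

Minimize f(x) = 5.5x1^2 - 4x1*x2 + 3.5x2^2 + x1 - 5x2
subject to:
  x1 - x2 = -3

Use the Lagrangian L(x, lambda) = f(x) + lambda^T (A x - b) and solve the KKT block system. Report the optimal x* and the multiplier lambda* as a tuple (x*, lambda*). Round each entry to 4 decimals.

Form the Lagrangian:
  L(x, lambda) = (1/2) x^T Q x + c^T x + lambda^T (A x - b)
Stationarity (grad_x L = 0): Q x + c + A^T lambda = 0.
Primal feasibility: A x = b.

This gives the KKT block system:
  [ Q   A^T ] [ x     ]   [-c ]
  [ A    0  ] [ lambda ] = [ b ]

Solving the linear system:
  x*      = (-0.5, 2.5)
  lambda* = (14.5)
  f(x*)   = 15.25

x* = (-0.5, 2.5), lambda* = (14.5)


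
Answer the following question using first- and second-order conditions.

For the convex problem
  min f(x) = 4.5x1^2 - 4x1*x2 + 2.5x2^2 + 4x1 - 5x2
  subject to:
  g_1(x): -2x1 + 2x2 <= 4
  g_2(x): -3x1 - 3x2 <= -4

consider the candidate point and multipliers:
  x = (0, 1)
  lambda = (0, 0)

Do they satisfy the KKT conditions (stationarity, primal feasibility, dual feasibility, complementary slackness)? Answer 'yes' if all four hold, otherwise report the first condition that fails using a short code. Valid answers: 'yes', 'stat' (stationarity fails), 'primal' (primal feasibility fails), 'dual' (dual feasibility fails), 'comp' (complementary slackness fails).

Gradient of f: grad f(x) = Q x + c = (0, 0)
Constraint values g_i(x) = a_i^T x - b_i:
  g_1((0, 1)) = -2
  g_2((0, 1)) = 1
Stationarity residual: grad f(x) + sum_i lambda_i a_i = (0, 0)
  -> stationarity OK
Primal feasibility (all g_i <= 0): FAILS
Dual feasibility (all lambda_i >= 0): OK
Complementary slackness (lambda_i * g_i(x) = 0 for all i): OK

Verdict: the first failing condition is primal_feasibility -> primal.

primal


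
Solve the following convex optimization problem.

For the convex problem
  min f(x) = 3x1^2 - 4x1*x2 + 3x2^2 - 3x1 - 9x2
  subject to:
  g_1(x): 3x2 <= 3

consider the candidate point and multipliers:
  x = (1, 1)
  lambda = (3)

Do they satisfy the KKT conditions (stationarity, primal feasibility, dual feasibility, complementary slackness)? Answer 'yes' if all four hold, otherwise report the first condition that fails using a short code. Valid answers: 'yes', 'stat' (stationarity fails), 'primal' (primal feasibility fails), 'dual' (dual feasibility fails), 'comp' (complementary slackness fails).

Gradient of f: grad f(x) = Q x + c = (-1, -7)
Constraint values g_i(x) = a_i^T x - b_i:
  g_1((1, 1)) = 0
Stationarity residual: grad f(x) + sum_i lambda_i a_i = (-1, 2)
  -> stationarity FAILS
Primal feasibility (all g_i <= 0): OK
Dual feasibility (all lambda_i >= 0): OK
Complementary slackness (lambda_i * g_i(x) = 0 for all i): OK

Verdict: the first failing condition is stationarity -> stat.

stat


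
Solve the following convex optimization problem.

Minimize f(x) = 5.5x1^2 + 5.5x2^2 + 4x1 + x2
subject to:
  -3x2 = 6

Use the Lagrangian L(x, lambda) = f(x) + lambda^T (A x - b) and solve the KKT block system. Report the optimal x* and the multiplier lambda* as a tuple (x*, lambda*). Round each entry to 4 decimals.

Form the Lagrangian:
  L(x, lambda) = (1/2) x^T Q x + c^T x + lambda^T (A x - b)
Stationarity (grad_x L = 0): Q x + c + A^T lambda = 0.
Primal feasibility: A x = b.

This gives the KKT block system:
  [ Q   A^T ] [ x     ]   [-c ]
  [ A    0  ] [ lambda ] = [ b ]

Solving the linear system:
  x*      = (-0.3636, -2)
  lambda* = (-7)
  f(x*)   = 19.2727

x* = (-0.3636, -2), lambda* = (-7)


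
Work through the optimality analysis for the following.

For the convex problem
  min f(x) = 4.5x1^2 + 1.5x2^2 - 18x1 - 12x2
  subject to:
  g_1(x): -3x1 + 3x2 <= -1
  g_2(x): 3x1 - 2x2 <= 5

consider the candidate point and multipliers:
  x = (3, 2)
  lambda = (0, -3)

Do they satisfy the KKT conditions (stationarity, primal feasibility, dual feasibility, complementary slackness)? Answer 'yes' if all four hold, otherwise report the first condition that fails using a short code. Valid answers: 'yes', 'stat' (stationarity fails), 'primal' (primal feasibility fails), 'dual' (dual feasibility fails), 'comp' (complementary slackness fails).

Gradient of f: grad f(x) = Q x + c = (9, -6)
Constraint values g_i(x) = a_i^T x - b_i:
  g_1((3, 2)) = -2
  g_2((3, 2)) = 0
Stationarity residual: grad f(x) + sum_i lambda_i a_i = (0, 0)
  -> stationarity OK
Primal feasibility (all g_i <= 0): OK
Dual feasibility (all lambda_i >= 0): FAILS
Complementary slackness (lambda_i * g_i(x) = 0 for all i): OK

Verdict: the first failing condition is dual_feasibility -> dual.

dual


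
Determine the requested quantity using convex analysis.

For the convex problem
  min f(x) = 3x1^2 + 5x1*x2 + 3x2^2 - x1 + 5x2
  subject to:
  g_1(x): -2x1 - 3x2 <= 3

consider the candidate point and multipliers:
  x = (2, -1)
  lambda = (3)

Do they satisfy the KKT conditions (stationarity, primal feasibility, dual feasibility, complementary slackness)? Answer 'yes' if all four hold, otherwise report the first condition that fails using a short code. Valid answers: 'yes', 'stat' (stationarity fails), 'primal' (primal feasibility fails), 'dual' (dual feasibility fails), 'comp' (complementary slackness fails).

Gradient of f: grad f(x) = Q x + c = (6, 9)
Constraint values g_i(x) = a_i^T x - b_i:
  g_1((2, -1)) = -4
Stationarity residual: grad f(x) + sum_i lambda_i a_i = (0, 0)
  -> stationarity OK
Primal feasibility (all g_i <= 0): OK
Dual feasibility (all lambda_i >= 0): OK
Complementary slackness (lambda_i * g_i(x) = 0 for all i): FAILS

Verdict: the first failing condition is complementary_slackness -> comp.

comp


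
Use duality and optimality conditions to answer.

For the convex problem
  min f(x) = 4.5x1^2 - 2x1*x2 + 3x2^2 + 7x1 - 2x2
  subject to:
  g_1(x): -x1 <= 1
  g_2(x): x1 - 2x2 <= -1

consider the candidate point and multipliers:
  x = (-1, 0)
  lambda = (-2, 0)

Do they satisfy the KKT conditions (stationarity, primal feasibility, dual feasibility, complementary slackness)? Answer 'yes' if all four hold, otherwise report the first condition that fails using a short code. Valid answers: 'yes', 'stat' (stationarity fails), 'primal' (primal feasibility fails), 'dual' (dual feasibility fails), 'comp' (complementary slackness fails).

Gradient of f: grad f(x) = Q x + c = (-2, 0)
Constraint values g_i(x) = a_i^T x - b_i:
  g_1((-1, 0)) = 0
  g_2((-1, 0)) = 0
Stationarity residual: grad f(x) + sum_i lambda_i a_i = (0, 0)
  -> stationarity OK
Primal feasibility (all g_i <= 0): OK
Dual feasibility (all lambda_i >= 0): FAILS
Complementary slackness (lambda_i * g_i(x) = 0 for all i): OK

Verdict: the first failing condition is dual_feasibility -> dual.

dual


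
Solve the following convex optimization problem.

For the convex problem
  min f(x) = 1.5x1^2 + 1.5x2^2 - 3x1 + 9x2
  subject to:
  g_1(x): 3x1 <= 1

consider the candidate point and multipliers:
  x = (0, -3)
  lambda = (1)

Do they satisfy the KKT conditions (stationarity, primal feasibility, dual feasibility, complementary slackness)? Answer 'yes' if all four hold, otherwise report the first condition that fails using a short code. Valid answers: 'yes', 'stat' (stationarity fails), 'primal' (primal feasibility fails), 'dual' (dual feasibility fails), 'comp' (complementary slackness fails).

Gradient of f: grad f(x) = Q x + c = (-3, 0)
Constraint values g_i(x) = a_i^T x - b_i:
  g_1((0, -3)) = -1
Stationarity residual: grad f(x) + sum_i lambda_i a_i = (0, 0)
  -> stationarity OK
Primal feasibility (all g_i <= 0): OK
Dual feasibility (all lambda_i >= 0): OK
Complementary slackness (lambda_i * g_i(x) = 0 for all i): FAILS

Verdict: the first failing condition is complementary_slackness -> comp.

comp


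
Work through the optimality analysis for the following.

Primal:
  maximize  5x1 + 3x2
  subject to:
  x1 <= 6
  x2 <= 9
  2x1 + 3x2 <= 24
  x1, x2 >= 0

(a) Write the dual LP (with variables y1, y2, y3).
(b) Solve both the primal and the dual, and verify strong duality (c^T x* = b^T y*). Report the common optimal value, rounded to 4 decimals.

The standard primal-dual pair for 'max c^T x s.t. A x <= b, x >= 0' is:
  Dual:  min b^T y  s.t.  A^T y >= c,  y >= 0.

So the dual LP is:
  minimize  6y1 + 9y2 + 24y3
  subject to:
    y1 + 2y3 >= 5
    y2 + 3y3 >= 3
    y1, y2, y3 >= 0

Solving the primal: x* = (6, 4).
  primal value c^T x* = 42.
Solving the dual: y* = (3, 0, 1).
  dual value b^T y* = 42.
Strong duality: c^T x* = b^T y*. Confirmed.

42


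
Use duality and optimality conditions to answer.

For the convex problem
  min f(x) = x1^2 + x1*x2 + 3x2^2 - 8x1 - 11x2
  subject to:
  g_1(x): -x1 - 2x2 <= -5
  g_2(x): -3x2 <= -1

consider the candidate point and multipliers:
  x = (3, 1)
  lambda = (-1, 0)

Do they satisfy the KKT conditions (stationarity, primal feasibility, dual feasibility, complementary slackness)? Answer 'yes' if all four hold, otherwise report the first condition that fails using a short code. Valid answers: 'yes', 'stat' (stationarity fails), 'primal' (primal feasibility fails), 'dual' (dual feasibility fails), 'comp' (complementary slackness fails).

Gradient of f: grad f(x) = Q x + c = (-1, -2)
Constraint values g_i(x) = a_i^T x - b_i:
  g_1((3, 1)) = 0
  g_2((3, 1)) = -2
Stationarity residual: grad f(x) + sum_i lambda_i a_i = (0, 0)
  -> stationarity OK
Primal feasibility (all g_i <= 0): OK
Dual feasibility (all lambda_i >= 0): FAILS
Complementary slackness (lambda_i * g_i(x) = 0 for all i): OK

Verdict: the first failing condition is dual_feasibility -> dual.

dual


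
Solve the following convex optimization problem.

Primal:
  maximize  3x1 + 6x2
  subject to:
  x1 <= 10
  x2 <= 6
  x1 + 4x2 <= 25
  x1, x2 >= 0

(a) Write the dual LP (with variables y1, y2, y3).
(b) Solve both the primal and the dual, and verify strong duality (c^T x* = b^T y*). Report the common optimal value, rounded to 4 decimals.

The standard primal-dual pair for 'max c^T x s.t. A x <= b, x >= 0' is:
  Dual:  min b^T y  s.t.  A^T y >= c,  y >= 0.

So the dual LP is:
  minimize  10y1 + 6y2 + 25y3
  subject to:
    y1 + y3 >= 3
    y2 + 4y3 >= 6
    y1, y2, y3 >= 0

Solving the primal: x* = (10, 3.75).
  primal value c^T x* = 52.5.
Solving the dual: y* = (1.5, 0, 1.5).
  dual value b^T y* = 52.5.
Strong duality: c^T x* = b^T y*. Confirmed.

52.5


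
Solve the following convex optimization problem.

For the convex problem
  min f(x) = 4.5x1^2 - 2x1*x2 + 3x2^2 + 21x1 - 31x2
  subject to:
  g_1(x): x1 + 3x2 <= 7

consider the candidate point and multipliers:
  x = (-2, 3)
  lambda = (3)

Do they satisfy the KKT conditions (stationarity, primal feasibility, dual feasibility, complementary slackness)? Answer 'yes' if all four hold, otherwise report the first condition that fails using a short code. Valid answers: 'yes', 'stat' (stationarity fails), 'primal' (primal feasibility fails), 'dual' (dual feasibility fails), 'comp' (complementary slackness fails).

Gradient of f: grad f(x) = Q x + c = (-3, -9)
Constraint values g_i(x) = a_i^T x - b_i:
  g_1((-2, 3)) = 0
Stationarity residual: grad f(x) + sum_i lambda_i a_i = (0, 0)
  -> stationarity OK
Primal feasibility (all g_i <= 0): OK
Dual feasibility (all lambda_i >= 0): OK
Complementary slackness (lambda_i * g_i(x) = 0 for all i): OK

Verdict: yes, KKT holds.

yes


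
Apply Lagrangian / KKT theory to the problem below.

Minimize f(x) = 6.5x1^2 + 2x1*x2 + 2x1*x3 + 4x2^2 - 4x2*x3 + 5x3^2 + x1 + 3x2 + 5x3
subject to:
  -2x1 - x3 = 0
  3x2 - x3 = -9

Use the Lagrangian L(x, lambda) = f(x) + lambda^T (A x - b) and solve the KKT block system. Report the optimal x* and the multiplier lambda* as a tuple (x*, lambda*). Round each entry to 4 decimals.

Form the Lagrangian:
  L(x, lambda) = (1/2) x^T Q x + c^T x + lambda^T (A x - b)
Stationarity (grad_x L = 0): Q x + c + A^T lambda = 0.
Primal feasibility: A x = b.

This gives the KKT block system:
  [ Q   A^T ] [ x     ]   [-c ]
  [ A    0  ] [ lambda ] = [ b ]

Solving the linear system:
  x*      = (0.7098, -3.4732, -1.4196)
  lambda* = (0.2208, 5.8959)
  f(x*)   = 18.1278

x* = (0.7098, -3.4732, -1.4196), lambda* = (0.2208, 5.8959)


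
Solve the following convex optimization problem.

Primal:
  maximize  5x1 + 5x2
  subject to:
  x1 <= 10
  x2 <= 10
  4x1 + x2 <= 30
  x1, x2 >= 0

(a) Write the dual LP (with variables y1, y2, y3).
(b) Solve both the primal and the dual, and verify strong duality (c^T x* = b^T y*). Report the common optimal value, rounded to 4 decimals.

The standard primal-dual pair for 'max c^T x s.t. A x <= b, x >= 0' is:
  Dual:  min b^T y  s.t.  A^T y >= c,  y >= 0.

So the dual LP is:
  minimize  10y1 + 10y2 + 30y3
  subject to:
    y1 + 4y3 >= 5
    y2 + y3 >= 5
    y1, y2, y3 >= 0

Solving the primal: x* = (5, 10).
  primal value c^T x* = 75.
Solving the dual: y* = (0, 3.75, 1.25).
  dual value b^T y* = 75.
Strong duality: c^T x* = b^T y*. Confirmed.

75


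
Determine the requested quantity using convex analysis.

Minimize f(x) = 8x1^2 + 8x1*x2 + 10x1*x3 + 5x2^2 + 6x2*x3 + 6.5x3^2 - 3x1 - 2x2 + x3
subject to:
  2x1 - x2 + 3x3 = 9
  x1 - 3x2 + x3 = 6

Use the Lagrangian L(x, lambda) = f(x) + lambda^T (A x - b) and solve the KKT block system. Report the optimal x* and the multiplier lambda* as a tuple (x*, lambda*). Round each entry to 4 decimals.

Form the Lagrangian:
  L(x, lambda) = (1/2) x^T Q x + c^T x + lambda^T (A x - b)
Stationarity (grad_x L = 0): Q x + c + A^T lambda = 0.
Primal feasibility: A x = b.

This gives the KKT block system:
  [ Q   A^T ] [ x     ]   [-c ]
  [ A    0  ] [ lambda ] = [ b ]

Solving the linear system:
  x*      = (0.3238, -1.0845, 2.4226)
  lambda* = (-11.4944, 5.2584)
  f(x*)   = 37.76

x* = (0.3238, -1.0845, 2.4226), lambda* = (-11.4944, 5.2584)


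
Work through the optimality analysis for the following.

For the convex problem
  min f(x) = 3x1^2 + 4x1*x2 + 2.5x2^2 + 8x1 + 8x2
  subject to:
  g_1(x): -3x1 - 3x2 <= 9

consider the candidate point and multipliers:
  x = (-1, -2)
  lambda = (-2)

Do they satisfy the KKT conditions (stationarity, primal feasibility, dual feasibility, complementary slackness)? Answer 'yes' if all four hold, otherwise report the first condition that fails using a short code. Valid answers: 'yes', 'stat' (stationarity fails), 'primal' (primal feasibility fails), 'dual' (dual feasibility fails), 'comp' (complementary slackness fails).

Gradient of f: grad f(x) = Q x + c = (-6, -6)
Constraint values g_i(x) = a_i^T x - b_i:
  g_1((-1, -2)) = 0
Stationarity residual: grad f(x) + sum_i lambda_i a_i = (0, 0)
  -> stationarity OK
Primal feasibility (all g_i <= 0): OK
Dual feasibility (all lambda_i >= 0): FAILS
Complementary slackness (lambda_i * g_i(x) = 0 for all i): OK

Verdict: the first failing condition is dual_feasibility -> dual.

dual


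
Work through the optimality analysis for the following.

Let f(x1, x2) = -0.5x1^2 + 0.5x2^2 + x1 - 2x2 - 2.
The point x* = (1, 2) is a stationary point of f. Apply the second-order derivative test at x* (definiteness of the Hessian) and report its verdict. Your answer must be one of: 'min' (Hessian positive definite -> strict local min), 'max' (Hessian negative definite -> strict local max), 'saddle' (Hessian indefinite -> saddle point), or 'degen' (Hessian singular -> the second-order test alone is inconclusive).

Compute the Hessian H = grad^2 f:
  H = [[-1, 0], [0, 1]]
Verify stationarity: grad f(x*) = H x* + g = (0, 0).
Eigenvalues of H: -1, 1.
Eigenvalues have mixed signs, so H is indefinite -> x* is a saddle point.

saddle


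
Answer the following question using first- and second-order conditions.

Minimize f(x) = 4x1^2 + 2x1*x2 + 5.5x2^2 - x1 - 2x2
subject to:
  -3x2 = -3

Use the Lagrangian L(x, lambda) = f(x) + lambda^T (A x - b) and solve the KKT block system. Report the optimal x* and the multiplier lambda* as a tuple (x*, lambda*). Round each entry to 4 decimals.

Form the Lagrangian:
  L(x, lambda) = (1/2) x^T Q x + c^T x + lambda^T (A x - b)
Stationarity (grad_x L = 0): Q x + c + A^T lambda = 0.
Primal feasibility: A x = b.

This gives the KKT block system:
  [ Q   A^T ] [ x     ]   [-c ]
  [ A    0  ] [ lambda ] = [ b ]

Solving the linear system:
  x*      = (-0.125, 1)
  lambda* = (2.9167)
  f(x*)   = 3.4375

x* = (-0.125, 1), lambda* = (2.9167)


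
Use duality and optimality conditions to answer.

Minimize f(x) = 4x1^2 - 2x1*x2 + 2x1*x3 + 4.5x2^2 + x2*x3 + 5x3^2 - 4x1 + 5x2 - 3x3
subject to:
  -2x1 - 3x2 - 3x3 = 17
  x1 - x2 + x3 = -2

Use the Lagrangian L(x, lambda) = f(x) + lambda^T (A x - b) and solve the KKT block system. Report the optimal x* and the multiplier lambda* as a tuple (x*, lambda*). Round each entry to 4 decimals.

Form the Lagrangian:
  L(x, lambda) = (1/2) x^T Q x + c^T x + lambda^T (A x - b)
Stationarity (grad_x L = 0): Q x + c + A^T lambda = 0.
Primal feasibility: A x = b.

This gives the KKT block system:
  [ Q   A^T ] [ x     ]   [-c ]
  [ A    0  ] [ lambda ] = [ b ]

Solving the linear system:
  x*      = (-2.3282, -2.2214, -1.8931)
  lambda* = (-6.8397, 8.2901)
  f(x*)   = 68.3702

x* = (-2.3282, -2.2214, -1.8931), lambda* = (-6.8397, 8.2901)


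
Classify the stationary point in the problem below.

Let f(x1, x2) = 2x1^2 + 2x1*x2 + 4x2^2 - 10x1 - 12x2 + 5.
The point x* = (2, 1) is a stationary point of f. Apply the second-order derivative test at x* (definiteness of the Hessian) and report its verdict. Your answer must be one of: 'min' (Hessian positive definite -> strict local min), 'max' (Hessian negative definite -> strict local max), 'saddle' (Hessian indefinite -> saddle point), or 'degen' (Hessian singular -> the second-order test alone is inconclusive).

Compute the Hessian H = grad^2 f:
  H = [[4, 2], [2, 8]]
Verify stationarity: grad f(x*) = H x* + g = (0, 0).
Eigenvalues of H: 3.1716, 8.8284.
Both eigenvalues > 0, so H is positive definite -> x* is a strict local min.

min


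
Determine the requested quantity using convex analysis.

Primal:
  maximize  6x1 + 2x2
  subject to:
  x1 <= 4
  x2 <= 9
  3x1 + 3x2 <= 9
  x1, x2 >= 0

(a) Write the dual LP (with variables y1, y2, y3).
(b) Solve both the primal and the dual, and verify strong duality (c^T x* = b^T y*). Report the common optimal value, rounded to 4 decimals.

The standard primal-dual pair for 'max c^T x s.t. A x <= b, x >= 0' is:
  Dual:  min b^T y  s.t.  A^T y >= c,  y >= 0.

So the dual LP is:
  minimize  4y1 + 9y2 + 9y3
  subject to:
    y1 + 3y3 >= 6
    y2 + 3y3 >= 2
    y1, y2, y3 >= 0

Solving the primal: x* = (3, 0).
  primal value c^T x* = 18.
Solving the dual: y* = (0, 0, 2).
  dual value b^T y* = 18.
Strong duality: c^T x* = b^T y*. Confirmed.

18


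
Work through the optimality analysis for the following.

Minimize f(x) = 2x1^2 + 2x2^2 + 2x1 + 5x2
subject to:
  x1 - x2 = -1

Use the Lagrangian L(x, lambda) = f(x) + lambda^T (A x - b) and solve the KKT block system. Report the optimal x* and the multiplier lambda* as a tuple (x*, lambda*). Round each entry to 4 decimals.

Form the Lagrangian:
  L(x, lambda) = (1/2) x^T Q x + c^T x + lambda^T (A x - b)
Stationarity (grad_x L = 0): Q x + c + A^T lambda = 0.
Primal feasibility: A x = b.

This gives the KKT block system:
  [ Q   A^T ] [ x     ]   [-c ]
  [ A    0  ] [ lambda ] = [ b ]

Solving the linear system:
  x*      = (-1.375, -0.375)
  lambda* = (3.5)
  f(x*)   = -0.5625

x* = (-1.375, -0.375), lambda* = (3.5)


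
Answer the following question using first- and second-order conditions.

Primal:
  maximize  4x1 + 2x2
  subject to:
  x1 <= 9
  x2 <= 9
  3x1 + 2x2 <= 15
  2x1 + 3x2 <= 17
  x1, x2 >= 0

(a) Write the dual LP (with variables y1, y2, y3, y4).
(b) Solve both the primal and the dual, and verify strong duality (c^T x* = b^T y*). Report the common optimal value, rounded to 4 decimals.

The standard primal-dual pair for 'max c^T x s.t. A x <= b, x >= 0' is:
  Dual:  min b^T y  s.t.  A^T y >= c,  y >= 0.

So the dual LP is:
  minimize  9y1 + 9y2 + 15y3 + 17y4
  subject to:
    y1 + 3y3 + 2y4 >= 4
    y2 + 2y3 + 3y4 >= 2
    y1, y2, y3, y4 >= 0

Solving the primal: x* = (5, 0).
  primal value c^T x* = 20.
Solving the dual: y* = (0, 0, 1.3333, 0).
  dual value b^T y* = 20.
Strong duality: c^T x* = b^T y*. Confirmed.

20


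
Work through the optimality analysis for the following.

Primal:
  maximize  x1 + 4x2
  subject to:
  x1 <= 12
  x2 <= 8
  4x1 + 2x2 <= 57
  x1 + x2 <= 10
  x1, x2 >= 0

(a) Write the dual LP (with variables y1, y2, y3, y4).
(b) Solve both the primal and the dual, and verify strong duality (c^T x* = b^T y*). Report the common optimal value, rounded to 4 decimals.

The standard primal-dual pair for 'max c^T x s.t. A x <= b, x >= 0' is:
  Dual:  min b^T y  s.t.  A^T y >= c,  y >= 0.

So the dual LP is:
  minimize  12y1 + 8y2 + 57y3 + 10y4
  subject to:
    y1 + 4y3 + y4 >= 1
    y2 + 2y3 + y4 >= 4
    y1, y2, y3, y4 >= 0

Solving the primal: x* = (2, 8).
  primal value c^T x* = 34.
Solving the dual: y* = (0, 3, 0, 1).
  dual value b^T y* = 34.
Strong duality: c^T x* = b^T y*. Confirmed.

34
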